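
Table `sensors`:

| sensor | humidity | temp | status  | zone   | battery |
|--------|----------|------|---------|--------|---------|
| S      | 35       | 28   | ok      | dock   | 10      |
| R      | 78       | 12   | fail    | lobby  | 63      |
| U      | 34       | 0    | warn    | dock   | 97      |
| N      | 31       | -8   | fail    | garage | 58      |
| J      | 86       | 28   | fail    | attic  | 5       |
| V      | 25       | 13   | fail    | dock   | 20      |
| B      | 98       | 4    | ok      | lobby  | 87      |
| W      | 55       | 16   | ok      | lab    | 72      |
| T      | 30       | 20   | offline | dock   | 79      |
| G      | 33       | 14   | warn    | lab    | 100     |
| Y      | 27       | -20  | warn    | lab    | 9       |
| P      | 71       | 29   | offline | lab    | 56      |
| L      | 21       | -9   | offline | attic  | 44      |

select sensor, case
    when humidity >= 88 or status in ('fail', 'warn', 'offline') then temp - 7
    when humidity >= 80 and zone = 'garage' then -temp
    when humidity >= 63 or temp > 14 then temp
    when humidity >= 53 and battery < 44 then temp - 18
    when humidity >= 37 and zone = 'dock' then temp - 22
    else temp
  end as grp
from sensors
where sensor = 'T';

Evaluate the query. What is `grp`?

13

sensor = T: humidity=30, temp=20, status=offline, zone=dock, battery=79.
humidity >= 88 or status in ('fail', 'warn', 'offline') → true → 13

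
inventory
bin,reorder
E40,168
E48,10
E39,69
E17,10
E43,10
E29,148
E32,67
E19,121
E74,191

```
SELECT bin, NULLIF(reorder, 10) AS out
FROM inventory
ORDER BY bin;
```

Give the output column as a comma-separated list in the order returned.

bin=E17: reorder=10 vs 10: equal → NULL
bin=E19: reorder=121 vs 10: differ → 121
bin=E29: reorder=148 vs 10: differ → 148
bin=E32: reorder=67 vs 10: differ → 67
bin=E39: reorder=69 vs 10: differ → 69
bin=E40: reorder=168 vs 10: differ → 168
bin=E43: reorder=10 vs 10: equal → NULL
bin=E48: reorder=10 vs 10: equal → NULL
bin=E74: reorder=191 vs 10: differ → 191

NULL, 121, 148, 67, 69, 168, NULL, NULL, 191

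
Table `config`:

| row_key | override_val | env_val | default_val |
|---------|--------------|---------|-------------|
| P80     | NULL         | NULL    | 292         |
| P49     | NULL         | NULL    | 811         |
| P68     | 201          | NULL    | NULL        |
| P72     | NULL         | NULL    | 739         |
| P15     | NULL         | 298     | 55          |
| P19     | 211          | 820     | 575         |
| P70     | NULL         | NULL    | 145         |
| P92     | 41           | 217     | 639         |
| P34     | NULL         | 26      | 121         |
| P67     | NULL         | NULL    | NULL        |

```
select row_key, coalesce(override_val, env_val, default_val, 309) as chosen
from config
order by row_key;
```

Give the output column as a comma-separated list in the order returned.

298, 211, 26, 811, 309, 201, 145, 739, 292, 41

row_key=P15: override_val=NULL, env_val=298 → 298
row_key=P19: override_val=211 → 211
row_key=P34: override_val=NULL, env_val=26 → 26
row_key=P49: override_val=NULL, env_val=NULL, default_val=811 → 811
row_key=P67: override_val=NULL, env_val=NULL, default_val=NULL, → literal 309 → 309
row_key=P68: override_val=201 → 201
row_key=P70: override_val=NULL, env_val=NULL, default_val=145 → 145
row_key=P72: override_val=NULL, env_val=NULL, default_val=739 → 739
row_key=P80: override_val=NULL, env_val=NULL, default_val=292 → 292
row_key=P92: override_val=41 → 41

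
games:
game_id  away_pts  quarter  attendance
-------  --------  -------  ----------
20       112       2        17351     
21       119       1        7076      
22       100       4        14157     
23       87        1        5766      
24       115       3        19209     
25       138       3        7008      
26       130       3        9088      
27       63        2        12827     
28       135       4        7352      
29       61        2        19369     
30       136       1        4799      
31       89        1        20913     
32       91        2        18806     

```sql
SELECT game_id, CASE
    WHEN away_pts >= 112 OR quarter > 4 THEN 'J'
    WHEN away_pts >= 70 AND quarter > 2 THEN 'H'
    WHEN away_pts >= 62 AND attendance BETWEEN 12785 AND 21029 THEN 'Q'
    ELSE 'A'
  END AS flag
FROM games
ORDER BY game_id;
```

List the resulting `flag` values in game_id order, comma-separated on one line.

J, J, H, A, J, J, J, Q, J, A, J, Q, Q

game_id=20: away_pts >= 112 OR quarter > 4 → J
game_id=21: away_pts >= 112 OR quarter > 4 → J
game_id=22: away_pts >= 70 AND quarter > 2 → H
game_id=23: ELSE → A
game_id=24: away_pts >= 112 OR quarter > 4 → J
game_id=25: away_pts >= 112 OR quarter > 4 → J
game_id=26: away_pts >= 112 OR quarter > 4 → J
game_id=27: away_pts >= 62 AND attendance BETWEEN 12785 AND 21029 → Q
game_id=28: away_pts >= 112 OR quarter > 4 → J
game_id=29: ELSE → A
game_id=30: away_pts >= 112 OR quarter > 4 → J
game_id=31: away_pts >= 62 AND attendance BETWEEN 12785 AND 21029 → Q
game_id=32: away_pts >= 62 AND attendance BETWEEN 12785 AND 21029 → Q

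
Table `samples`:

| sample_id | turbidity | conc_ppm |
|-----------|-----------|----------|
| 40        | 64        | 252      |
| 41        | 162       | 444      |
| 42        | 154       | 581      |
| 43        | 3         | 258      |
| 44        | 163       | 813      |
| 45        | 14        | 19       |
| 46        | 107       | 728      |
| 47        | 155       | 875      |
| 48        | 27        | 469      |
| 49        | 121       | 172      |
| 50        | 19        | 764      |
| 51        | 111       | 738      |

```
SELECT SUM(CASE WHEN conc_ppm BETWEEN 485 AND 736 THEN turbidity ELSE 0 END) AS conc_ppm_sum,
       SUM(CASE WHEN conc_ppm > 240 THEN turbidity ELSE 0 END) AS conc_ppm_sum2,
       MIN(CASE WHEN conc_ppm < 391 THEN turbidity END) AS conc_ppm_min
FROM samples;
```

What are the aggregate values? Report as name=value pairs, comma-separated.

[conc_ppm_sum: conc_ppm BETWEEN 485 AND 736]
sample_id=40: ✗
sample_id=41: ✗
sample_id=42: ✓ → 154
sample_id=43: ✗
sample_id=44: ✗
sample_id=45: ✗
sample_id=46: ✓ → 107
sample_id=47: ✗
sample_id=48: ✗
sample_id=49: ✗
sample_id=50: ✗
sample_id=51: ✗
conc_ppm_sum = 154 + 107 = 261
—
[conc_ppm_sum2: conc_ppm > 240]
sample_id=40: ✓ → 64
sample_id=41: ✓ → 162
sample_id=42: ✓ → 154
sample_id=43: ✓ → 3
sample_id=44: ✓ → 163
sample_id=45: ✗
sample_id=46: ✓ → 107
sample_id=47: ✓ → 155
sample_id=48: ✓ → 27
sample_id=49: ✗
sample_id=50: ✓ → 19
sample_id=51: ✓ → 111
conc_ppm_sum2 = 64 + 162 + 154 + 3 + 163 + 107 + 155 + 27 + 19 + 111 = 965
—
[conc_ppm_min: conc_ppm < 391]
sample_id=40: ✓ → 64
sample_id=41: ✗
sample_id=42: ✗
sample_id=43: ✓ → 3
sample_id=44: ✗
sample_id=45: ✓ → 14
sample_id=46: ✗
sample_id=47: ✗
sample_id=48: ✗
sample_id=49: ✓ → 121
sample_id=50: ✗
sample_id=51: ✗
conc_ppm_min = MIN(64, 3, 14, 121) = 3

conc_ppm_sum=261, conc_ppm_sum2=965, conc_ppm_min=3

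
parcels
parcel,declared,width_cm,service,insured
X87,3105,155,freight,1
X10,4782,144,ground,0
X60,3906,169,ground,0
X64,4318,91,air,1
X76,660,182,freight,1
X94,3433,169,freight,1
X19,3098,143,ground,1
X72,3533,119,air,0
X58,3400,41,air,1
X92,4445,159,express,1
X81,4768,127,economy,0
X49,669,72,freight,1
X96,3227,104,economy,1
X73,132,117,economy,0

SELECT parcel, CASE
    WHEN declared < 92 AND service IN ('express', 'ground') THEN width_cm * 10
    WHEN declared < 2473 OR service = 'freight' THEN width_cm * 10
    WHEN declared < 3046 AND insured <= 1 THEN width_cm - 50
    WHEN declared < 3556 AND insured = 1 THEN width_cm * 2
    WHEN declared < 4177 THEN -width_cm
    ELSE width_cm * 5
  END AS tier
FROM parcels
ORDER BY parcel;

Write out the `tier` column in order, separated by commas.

720, 286, 720, 82, -169, 455, -119, 1170, 1820, 635, 1550, 795, 1690, 208

parcel=X10: ELSE → 720
parcel=X19: declared < 3556 AND insured = 1 → 286
parcel=X49: declared < 2473 OR service = 'freight' → 720
parcel=X58: declared < 3556 AND insured = 1 → 82
parcel=X60: declared < 4177 → -169
parcel=X64: ELSE → 455
parcel=X72: declared < 4177 → -119
parcel=X73: declared < 2473 OR service = 'freight' → 1170
parcel=X76: declared < 2473 OR service = 'freight' → 1820
parcel=X81: ELSE → 635
parcel=X87: declared < 2473 OR service = 'freight' → 1550
parcel=X92: ELSE → 795
parcel=X94: declared < 2473 OR service = 'freight' → 1690
parcel=X96: declared < 3556 AND insured = 1 → 208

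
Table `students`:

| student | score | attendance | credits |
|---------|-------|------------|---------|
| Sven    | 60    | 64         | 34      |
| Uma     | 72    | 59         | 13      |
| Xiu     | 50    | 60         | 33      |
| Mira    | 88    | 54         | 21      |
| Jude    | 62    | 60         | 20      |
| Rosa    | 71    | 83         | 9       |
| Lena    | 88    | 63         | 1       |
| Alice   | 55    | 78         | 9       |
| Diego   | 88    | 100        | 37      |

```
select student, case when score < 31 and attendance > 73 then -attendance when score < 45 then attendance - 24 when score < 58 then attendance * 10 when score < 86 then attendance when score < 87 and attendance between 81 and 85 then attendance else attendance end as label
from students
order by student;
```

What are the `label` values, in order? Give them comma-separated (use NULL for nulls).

student=Alice: score < 58 → 780
student=Diego: ELSE → 100
student=Jude: score < 86 → 60
student=Lena: ELSE → 63
student=Mira: ELSE → 54
student=Rosa: score < 86 → 83
student=Sven: score < 86 → 64
student=Uma: score < 86 → 59
student=Xiu: score < 58 → 600

780, 100, 60, 63, 54, 83, 64, 59, 600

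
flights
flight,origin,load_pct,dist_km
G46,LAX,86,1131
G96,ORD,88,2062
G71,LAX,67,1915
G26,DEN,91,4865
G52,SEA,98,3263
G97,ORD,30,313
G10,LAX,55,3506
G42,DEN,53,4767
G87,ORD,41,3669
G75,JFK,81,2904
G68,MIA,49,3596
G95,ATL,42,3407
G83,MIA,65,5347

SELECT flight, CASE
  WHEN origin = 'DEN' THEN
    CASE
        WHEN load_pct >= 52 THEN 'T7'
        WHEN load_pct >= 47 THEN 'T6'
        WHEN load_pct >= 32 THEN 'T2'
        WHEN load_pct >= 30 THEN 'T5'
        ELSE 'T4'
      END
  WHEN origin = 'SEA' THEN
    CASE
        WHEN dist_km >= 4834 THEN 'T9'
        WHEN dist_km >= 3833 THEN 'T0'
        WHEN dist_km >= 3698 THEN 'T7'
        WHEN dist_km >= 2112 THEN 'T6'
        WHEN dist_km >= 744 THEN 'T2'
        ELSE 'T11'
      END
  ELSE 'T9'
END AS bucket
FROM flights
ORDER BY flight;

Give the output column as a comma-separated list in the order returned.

flight=G10: origin='LAX' → outer ELSE → T9
flight=G26: origin='DEN' → inner[load_pct >= 52] → T7
flight=G42: origin='DEN' → inner[load_pct >= 52] → T7
flight=G46: origin='LAX' → outer ELSE → T9
flight=G52: origin='SEA' → inner[dist_km >= 2112] → T6
flight=G68: origin='MIA' → outer ELSE → T9
flight=G71: origin='LAX' → outer ELSE → T9
flight=G75: origin='JFK' → outer ELSE → T9
flight=G83: origin='MIA' → outer ELSE → T9
flight=G87: origin='ORD' → outer ELSE → T9
flight=G95: origin='ATL' → outer ELSE → T9
flight=G96: origin='ORD' → outer ELSE → T9
flight=G97: origin='ORD' → outer ELSE → T9

T9, T7, T7, T9, T6, T9, T9, T9, T9, T9, T9, T9, T9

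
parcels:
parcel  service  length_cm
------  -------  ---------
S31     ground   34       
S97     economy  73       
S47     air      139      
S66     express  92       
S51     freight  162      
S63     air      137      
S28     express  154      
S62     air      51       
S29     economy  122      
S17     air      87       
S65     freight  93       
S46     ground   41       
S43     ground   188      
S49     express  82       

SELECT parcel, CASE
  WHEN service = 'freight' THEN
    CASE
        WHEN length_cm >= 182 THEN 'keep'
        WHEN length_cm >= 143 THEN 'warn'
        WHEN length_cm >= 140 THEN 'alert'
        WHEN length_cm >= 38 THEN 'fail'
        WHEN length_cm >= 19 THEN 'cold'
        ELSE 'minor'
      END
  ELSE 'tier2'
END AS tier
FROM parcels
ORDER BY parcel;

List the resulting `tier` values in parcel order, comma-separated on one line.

tier2, tier2, tier2, tier2, tier2, tier2, tier2, tier2, warn, tier2, tier2, fail, tier2, tier2

parcel=S17: service='air' → outer ELSE → tier2
parcel=S28: service='express' → outer ELSE → tier2
parcel=S29: service='economy' → outer ELSE → tier2
parcel=S31: service='ground' → outer ELSE → tier2
parcel=S43: service='ground' → outer ELSE → tier2
parcel=S46: service='ground' → outer ELSE → tier2
parcel=S47: service='air' → outer ELSE → tier2
parcel=S49: service='express' → outer ELSE → tier2
parcel=S51: service='freight' → inner[length_cm >= 143] → warn
parcel=S62: service='air' → outer ELSE → tier2
parcel=S63: service='air' → outer ELSE → tier2
parcel=S65: service='freight' → inner[length_cm >= 38] → fail
parcel=S66: service='express' → outer ELSE → tier2
parcel=S97: service='economy' → outer ELSE → tier2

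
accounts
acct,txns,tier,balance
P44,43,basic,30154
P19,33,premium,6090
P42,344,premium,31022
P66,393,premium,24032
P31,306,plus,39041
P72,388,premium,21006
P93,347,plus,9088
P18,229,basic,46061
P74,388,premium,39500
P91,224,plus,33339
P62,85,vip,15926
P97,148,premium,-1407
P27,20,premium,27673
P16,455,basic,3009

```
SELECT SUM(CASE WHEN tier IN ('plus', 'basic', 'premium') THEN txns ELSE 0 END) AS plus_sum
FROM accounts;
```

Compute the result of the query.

acct=P44: ✓ → 43
acct=P19: ✓ → 33
acct=P42: ✓ → 344
acct=P66: ✓ → 393
acct=P31: ✓ → 306
acct=P72: ✓ → 388
acct=P93: ✓ → 347
acct=P18: ✓ → 229
acct=P74: ✓ → 388
acct=P91: ✓ → 224
acct=P62: ✗
acct=P97: ✓ → 148
acct=P27: ✓ → 20
acct=P16: ✓ → 455
plus_sum = 43 + 33 + 344 + 393 + 306 + 388 + 347 + 229 + 388 + 224 + 148 + 20 + 455 = 3318

3318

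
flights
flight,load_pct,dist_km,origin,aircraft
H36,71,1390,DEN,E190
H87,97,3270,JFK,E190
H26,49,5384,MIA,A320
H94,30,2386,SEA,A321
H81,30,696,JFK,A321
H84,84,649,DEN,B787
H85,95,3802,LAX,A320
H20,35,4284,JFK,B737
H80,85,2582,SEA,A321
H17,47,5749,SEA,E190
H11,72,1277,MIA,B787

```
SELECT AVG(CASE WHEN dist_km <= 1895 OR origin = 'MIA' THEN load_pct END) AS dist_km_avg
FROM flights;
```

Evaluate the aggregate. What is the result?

61.2

flight=H36: ✓ → 71
flight=H87: ✗
flight=H26: ✓ → 49
flight=H94: ✗
flight=H81: ✓ → 30
flight=H84: ✓ → 84
flight=H85: ✗
flight=H20: ✗
flight=H80: ✗
flight=H17: ✗
flight=H11: ✓ → 72
dist_km_avg = (71 + 49 + 30 + 84 + 72) / 5 = 61.2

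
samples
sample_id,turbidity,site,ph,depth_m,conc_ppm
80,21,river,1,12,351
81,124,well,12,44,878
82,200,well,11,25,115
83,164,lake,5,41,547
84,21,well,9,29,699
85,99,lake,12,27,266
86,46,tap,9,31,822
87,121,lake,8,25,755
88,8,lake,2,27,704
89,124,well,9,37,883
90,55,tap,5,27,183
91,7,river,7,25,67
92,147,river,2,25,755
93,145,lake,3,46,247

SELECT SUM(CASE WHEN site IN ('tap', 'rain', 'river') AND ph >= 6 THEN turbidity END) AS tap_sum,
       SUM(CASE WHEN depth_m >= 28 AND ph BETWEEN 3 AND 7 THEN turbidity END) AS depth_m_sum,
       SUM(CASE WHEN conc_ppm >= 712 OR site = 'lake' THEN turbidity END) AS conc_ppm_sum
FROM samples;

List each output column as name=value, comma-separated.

tap_sum=53, depth_m_sum=309, conc_ppm_sum=978

[tap_sum: site IN ('tap', 'rain', 'river') AND ph >= 6]
sample_id=80: ✗
sample_id=81: ✗
sample_id=82: ✗
sample_id=83: ✗
sample_id=84: ✗
sample_id=85: ✗
sample_id=86: ✓ → 46
sample_id=87: ✗
sample_id=88: ✗
sample_id=89: ✗
sample_id=90: ✗
sample_id=91: ✓ → 7
sample_id=92: ✗
sample_id=93: ✗
tap_sum = 46 + 7 = 53
—
[depth_m_sum: depth_m >= 28 AND ph BETWEEN 3 AND 7]
sample_id=80: ✗
sample_id=81: ✗
sample_id=82: ✗
sample_id=83: ✓ → 164
sample_id=84: ✗
sample_id=85: ✗
sample_id=86: ✗
sample_id=87: ✗
sample_id=88: ✗
sample_id=89: ✗
sample_id=90: ✗
sample_id=91: ✗
sample_id=92: ✗
sample_id=93: ✓ → 145
depth_m_sum = 164 + 145 = 309
—
[conc_ppm_sum: conc_ppm >= 712 OR site = 'lake']
sample_id=80: ✗
sample_id=81: ✓ → 124
sample_id=82: ✗
sample_id=83: ✓ → 164
sample_id=84: ✗
sample_id=85: ✓ → 99
sample_id=86: ✓ → 46
sample_id=87: ✓ → 121
sample_id=88: ✓ → 8
sample_id=89: ✓ → 124
sample_id=90: ✗
sample_id=91: ✗
sample_id=92: ✓ → 147
sample_id=93: ✓ → 145
conc_ppm_sum = 124 + 164 + 99 + 46 + 121 + 8 + 124 + 147 + 145 = 978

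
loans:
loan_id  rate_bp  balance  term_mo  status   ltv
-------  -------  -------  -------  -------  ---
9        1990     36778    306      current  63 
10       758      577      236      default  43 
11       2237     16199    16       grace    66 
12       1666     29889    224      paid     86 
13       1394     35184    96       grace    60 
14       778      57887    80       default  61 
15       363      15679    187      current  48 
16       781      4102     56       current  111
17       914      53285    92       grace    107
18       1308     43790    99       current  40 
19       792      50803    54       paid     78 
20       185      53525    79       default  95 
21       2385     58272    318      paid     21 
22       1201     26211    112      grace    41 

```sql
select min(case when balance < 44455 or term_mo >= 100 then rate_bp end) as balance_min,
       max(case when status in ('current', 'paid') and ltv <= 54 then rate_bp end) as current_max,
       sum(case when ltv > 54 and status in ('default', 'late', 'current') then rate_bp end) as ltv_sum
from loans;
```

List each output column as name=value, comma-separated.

[balance_min: balance < 44455 or term_mo >= 100]
loan_id=9: ✓ → 1990
loan_id=10: ✓ → 758
loan_id=11: ✓ → 2237
loan_id=12: ✓ → 1666
loan_id=13: ✓ → 1394
loan_id=14: ✗
loan_id=15: ✓ → 363
loan_id=16: ✓ → 781
loan_id=17: ✗
loan_id=18: ✓ → 1308
loan_id=19: ✗
loan_id=20: ✗
loan_id=21: ✓ → 2385
loan_id=22: ✓ → 1201
balance_min = MIN(1990, 758, 2237, 1666, 1394, 363, 781, 1308, 2385, 1201) = 363
—
[current_max: status in ('current', 'paid') and ltv <= 54]
loan_id=9: ✗
loan_id=10: ✗
loan_id=11: ✗
loan_id=12: ✗
loan_id=13: ✗
loan_id=14: ✗
loan_id=15: ✓ → 363
loan_id=16: ✗
loan_id=17: ✗
loan_id=18: ✓ → 1308
loan_id=19: ✗
loan_id=20: ✗
loan_id=21: ✓ → 2385
loan_id=22: ✗
current_max = MAX(363, 1308, 2385) = 2385
—
[ltv_sum: ltv > 54 and status in ('default', 'late', 'current')]
loan_id=9: ✓ → 1990
loan_id=10: ✗
loan_id=11: ✗
loan_id=12: ✗
loan_id=13: ✗
loan_id=14: ✓ → 778
loan_id=15: ✗
loan_id=16: ✓ → 781
loan_id=17: ✗
loan_id=18: ✗
loan_id=19: ✗
loan_id=20: ✓ → 185
loan_id=21: ✗
loan_id=22: ✗
ltv_sum = 1990 + 778 + 781 + 185 = 3734

balance_min=363, current_max=2385, ltv_sum=3734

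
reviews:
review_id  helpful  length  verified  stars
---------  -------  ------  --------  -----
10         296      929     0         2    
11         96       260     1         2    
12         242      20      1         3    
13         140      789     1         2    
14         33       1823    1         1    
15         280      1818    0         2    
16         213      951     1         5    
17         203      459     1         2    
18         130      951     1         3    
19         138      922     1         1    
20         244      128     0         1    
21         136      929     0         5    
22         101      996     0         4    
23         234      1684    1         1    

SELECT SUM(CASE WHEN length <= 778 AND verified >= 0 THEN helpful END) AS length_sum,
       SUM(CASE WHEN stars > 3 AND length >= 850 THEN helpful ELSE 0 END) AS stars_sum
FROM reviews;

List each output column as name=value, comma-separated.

[length_sum: length <= 778 AND verified >= 0]
review_id=10: ✗
review_id=11: ✓ → 96
review_id=12: ✓ → 242
review_id=13: ✗
review_id=14: ✗
review_id=15: ✗
review_id=16: ✗
review_id=17: ✓ → 203
review_id=18: ✗
review_id=19: ✗
review_id=20: ✓ → 244
review_id=21: ✗
review_id=22: ✗
review_id=23: ✗
length_sum = 96 + 242 + 203 + 244 = 785
—
[stars_sum: stars > 3 AND length >= 850]
review_id=10: ✗
review_id=11: ✗
review_id=12: ✗
review_id=13: ✗
review_id=14: ✗
review_id=15: ✗
review_id=16: ✓ → 213
review_id=17: ✗
review_id=18: ✗
review_id=19: ✗
review_id=20: ✗
review_id=21: ✓ → 136
review_id=22: ✓ → 101
review_id=23: ✗
stars_sum = 213 + 136 + 101 = 450

length_sum=785, stars_sum=450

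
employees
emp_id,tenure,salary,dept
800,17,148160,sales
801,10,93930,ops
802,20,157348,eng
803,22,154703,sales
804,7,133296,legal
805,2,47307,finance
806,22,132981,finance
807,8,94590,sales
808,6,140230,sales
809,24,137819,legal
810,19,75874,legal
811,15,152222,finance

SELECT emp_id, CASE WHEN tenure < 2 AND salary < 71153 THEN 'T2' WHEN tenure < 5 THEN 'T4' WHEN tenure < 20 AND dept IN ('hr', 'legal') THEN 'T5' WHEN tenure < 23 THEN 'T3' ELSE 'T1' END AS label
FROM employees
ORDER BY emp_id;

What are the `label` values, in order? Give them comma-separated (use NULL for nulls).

T3, T3, T3, T3, T5, T4, T3, T3, T3, T1, T5, T3

emp_id=800: tenure < 23 → T3
emp_id=801: tenure < 23 → T3
emp_id=802: tenure < 23 → T3
emp_id=803: tenure < 23 → T3
emp_id=804: tenure < 20 AND dept IN ('hr', 'legal') → T5
emp_id=805: tenure < 5 → T4
emp_id=806: tenure < 23 → T3
emp_id=807: tenure < 23 → T3
emp_id=808: tenure < 23 → T3
emp_id=809: ELSE → T1
emp_id=810: tenure < 20 AND dept IN ('hr', 'legal') → T5
emp_id=811: tenure < 23 → T3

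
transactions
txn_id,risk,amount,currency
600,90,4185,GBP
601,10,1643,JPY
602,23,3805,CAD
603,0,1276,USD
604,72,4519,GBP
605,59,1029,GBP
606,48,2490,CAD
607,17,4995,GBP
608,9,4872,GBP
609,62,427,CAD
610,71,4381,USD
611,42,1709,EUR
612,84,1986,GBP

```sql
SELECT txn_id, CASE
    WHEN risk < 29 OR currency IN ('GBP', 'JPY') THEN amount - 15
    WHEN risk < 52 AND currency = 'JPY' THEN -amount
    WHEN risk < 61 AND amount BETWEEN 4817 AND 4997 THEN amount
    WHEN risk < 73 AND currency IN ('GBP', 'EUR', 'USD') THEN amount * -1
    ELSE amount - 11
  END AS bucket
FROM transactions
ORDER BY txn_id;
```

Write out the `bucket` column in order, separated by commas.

4170, 1628, 3790, 1261, 4504, 1014, 2479, 4980, 4857, 416, -4381, -1709, 1971

txn_id=600: risk < 29 OR currency IN ('GBP', 'JPY') → 4170
txn_id=601: risk < 29 OR currency IN ('GBP', 'JPY') → 1628
txn_id=602: risk < 29 OR currency IN ('GBP', 'JPY') → 3790
txn_id=603: risk < 29 OR currency IN ('GBP', 'JPY') → 1261
txn_id=604: risk < 29 OR currency IN ('GBP', 'JPY') → 4504
txn_id=605: risk < 29 OR currency IN ('GBP', 'JPY') → 1014
txn_id=606: ELSE → 2479
txn_id=607: risk < 29 OR currency IN ('GBP', 'JPY') → 4980
txn_id=608: risk < 29 OR currency IN ('GBP', 'JPY') → 4857
txn_id=609: ELSE → 416
txn_id=610: risk < 73 AND currency IN ('GBP', 'EUR', 'USD') → -4381
txn_id=611: risk < 73 AND currency IN ('GBP', 'EUR', 'USD') → -1709
txn_id=612: risk < 29 OR currency IN ('GBP', 'JPY') → 1971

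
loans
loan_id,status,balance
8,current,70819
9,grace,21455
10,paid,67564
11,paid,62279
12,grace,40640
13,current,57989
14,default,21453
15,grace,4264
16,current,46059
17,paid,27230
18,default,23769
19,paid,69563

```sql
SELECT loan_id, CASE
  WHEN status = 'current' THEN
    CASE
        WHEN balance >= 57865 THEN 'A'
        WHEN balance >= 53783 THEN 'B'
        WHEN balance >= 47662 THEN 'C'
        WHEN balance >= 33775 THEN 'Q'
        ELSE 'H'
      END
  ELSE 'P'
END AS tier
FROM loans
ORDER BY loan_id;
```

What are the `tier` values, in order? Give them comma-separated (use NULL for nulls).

loan_id=8: status='current' → inner[balance >= 57865] → A
loan_id=9: status='grace' → outer ELSE → P
loan_id=10: status='paid' → outer ELSE → P
loan_id=11: status='paid' → outer ELSE → P
loan_id=12: status='grace' → outer ELSE → P
loan_id=13: status='current' → inner[balance >= 57865] → A
loan_id=14: status='default' → outer ELSE → P
loan_id=15: status='grace' → outer ELSE → P
loan_id=16: status='current' → inner[balance >= 33775] → Q
loan_id=17: status='paid' → outer ELSE → P
loan_id=18: status='default' → outer ELSE → P
loan_id=19: status='paid' → outer ELSE → P

A, P, P, P, P, A, P, P, Q, P, P, P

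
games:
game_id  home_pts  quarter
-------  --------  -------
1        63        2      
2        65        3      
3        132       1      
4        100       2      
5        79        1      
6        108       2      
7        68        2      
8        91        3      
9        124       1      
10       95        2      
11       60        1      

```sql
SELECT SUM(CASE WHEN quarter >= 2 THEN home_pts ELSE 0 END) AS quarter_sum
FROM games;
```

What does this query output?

590

game_id=1: ✓ → 63
game_id=2: ✓ → 65
game_id=3: ✗
game_id=4: ✓ → 100
game_id=5: ✗
game_id=6: ✓ → 108
game_id=7: ✓ → 68
game_id=8: ✓ → 91
game_id=9: ✗
game_id=10: ✓ → 95
game_id=11: ✗
quarter_sum = 63 + 65 + 100 + 108 + 68 + 91 + 95 = 590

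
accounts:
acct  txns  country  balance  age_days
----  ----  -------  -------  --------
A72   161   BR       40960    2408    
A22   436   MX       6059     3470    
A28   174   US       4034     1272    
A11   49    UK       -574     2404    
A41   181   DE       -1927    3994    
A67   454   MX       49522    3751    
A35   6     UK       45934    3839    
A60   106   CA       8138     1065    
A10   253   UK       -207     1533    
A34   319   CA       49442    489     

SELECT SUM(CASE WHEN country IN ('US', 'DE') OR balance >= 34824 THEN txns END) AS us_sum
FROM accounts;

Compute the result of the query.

acct=A72: ✓ → 161
acct=A22: ✗
acct=A28: ✓ → 174
acct=A11: ✗
acct=A41: ✓ → 181
acct=A67: ✓ → 454
acct=A35: ✓ → 6
acct=A60: ✗
acct=A10: ✗
acct=A34: ✓ → 319
us_sum = 161 + 174 + 181 + 454 + 6 + 319 = 1295

1295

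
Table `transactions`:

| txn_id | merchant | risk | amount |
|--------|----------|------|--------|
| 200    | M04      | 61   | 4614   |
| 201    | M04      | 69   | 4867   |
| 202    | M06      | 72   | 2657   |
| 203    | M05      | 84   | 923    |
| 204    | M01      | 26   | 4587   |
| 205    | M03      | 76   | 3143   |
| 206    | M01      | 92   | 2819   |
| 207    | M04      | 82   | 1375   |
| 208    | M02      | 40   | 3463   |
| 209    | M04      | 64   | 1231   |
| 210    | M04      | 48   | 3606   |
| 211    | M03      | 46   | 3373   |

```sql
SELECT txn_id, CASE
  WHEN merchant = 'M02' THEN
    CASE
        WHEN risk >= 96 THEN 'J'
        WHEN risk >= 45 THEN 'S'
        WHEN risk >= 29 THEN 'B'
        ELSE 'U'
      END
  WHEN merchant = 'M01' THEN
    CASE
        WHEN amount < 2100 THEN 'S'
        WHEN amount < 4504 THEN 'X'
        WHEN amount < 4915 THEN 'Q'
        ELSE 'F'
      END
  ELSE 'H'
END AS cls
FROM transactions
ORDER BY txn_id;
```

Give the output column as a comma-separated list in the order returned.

H, H, H, H, Q, H, X, H, B, H, H, H

txn_id=200: merchant='M04' → outer ELSE → H
txn_id=201: merchant='M04' → outer ELSE → H
txn_id=202: merchant='M06' → outer ELSE → H
txn_id=203: merchant='M05' → outer ELSE → H
txn_id=204: merchant='M01' → inner[amount < 4915] → Q
txn_id=205: merchant='M03' → outer ELSE → H
txn_id=206: merchant='M01' → inner[amount < 4504] → X
txn_id=207: merchant='M04' → outer ELSE → H
txn_id=208: merchant='M02' → inner[risk >= 29] → B
txn_id=209: merchant='M04' → outer ELSE → H
txn_id=210: merchant='M04' → outer ELSE → H
txn_id=211: merchant='M03' → outer ELSE → H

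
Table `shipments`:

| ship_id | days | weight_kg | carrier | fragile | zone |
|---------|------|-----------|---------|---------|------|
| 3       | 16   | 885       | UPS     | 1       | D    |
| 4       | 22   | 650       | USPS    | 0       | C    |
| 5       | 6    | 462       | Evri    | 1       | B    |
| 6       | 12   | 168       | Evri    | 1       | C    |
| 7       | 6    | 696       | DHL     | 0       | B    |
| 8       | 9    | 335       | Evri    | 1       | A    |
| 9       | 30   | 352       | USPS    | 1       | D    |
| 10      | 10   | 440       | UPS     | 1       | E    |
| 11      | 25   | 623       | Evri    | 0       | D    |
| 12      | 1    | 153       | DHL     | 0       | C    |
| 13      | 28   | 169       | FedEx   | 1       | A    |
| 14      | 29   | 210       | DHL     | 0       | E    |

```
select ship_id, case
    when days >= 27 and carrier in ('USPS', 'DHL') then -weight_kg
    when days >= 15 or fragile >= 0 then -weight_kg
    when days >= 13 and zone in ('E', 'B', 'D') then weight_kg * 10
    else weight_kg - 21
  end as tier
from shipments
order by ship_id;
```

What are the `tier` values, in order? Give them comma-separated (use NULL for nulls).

-885, -650, -462, -168, -696, -335, -352, -440, -623, -153, -169, -210

ship_id=3: days >= 15 or fragile >= 0 → -885
ship_id=4: days >= 15 or fragile >= 0 → -650
ship_id=5: days >= 15 or fragile >= 0 → -462
ship_id=6: days >= 15 or fragile >= 0 → -168
ship_id=7: days >= 15 or fragile >= 0 → -696
ship_id=8: days >= 15 or fragile >= 0 → -335
ship_id=9: days >= 27 and carrier in ('USPS', 'DHL') → -352
ship_id=10: days >= 15 or fragile >= 0 → -440
ship_id=11: days >= 15 or fragile >= 0 → -623
ship_id=12: days >= 15 or fragile >= 0 → -153
ship_id=13: days >= 15 or fragile >= 0 → -169
ship_id=14: days >= 27 and carrier in ('USPS', 'DHL') → -210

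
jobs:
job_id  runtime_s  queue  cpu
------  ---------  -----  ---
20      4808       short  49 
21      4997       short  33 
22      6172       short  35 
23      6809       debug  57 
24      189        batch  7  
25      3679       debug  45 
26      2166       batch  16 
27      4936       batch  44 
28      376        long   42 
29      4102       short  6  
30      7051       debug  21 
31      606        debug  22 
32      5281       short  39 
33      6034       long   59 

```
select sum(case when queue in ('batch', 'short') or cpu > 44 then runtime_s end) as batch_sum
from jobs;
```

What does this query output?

job_id=20: ✓ → 4808
job_id=21: ✓ → 4997
job_id=22: ✓ → 6172
job_id=23: ✓ → 6809
job_id=24: ✓ → 189
job_id=25: ✓ → 3679
job_id=26: ✓ → 2166
job_id=27: ✓ → 4936
job_id=28: ✗
job_id=29: ✓ → 4102
job_id=30: ✗
job_id=31: ✗
job_id=32: ✓ → 5281
job_id=33: ✓ → 6034
batch_sum = 4808 + 4997 + 6172 + 6809 + 189 + 3679 + 2166 + 4936 + 4102 + 5281 + 6034 = 49173

49173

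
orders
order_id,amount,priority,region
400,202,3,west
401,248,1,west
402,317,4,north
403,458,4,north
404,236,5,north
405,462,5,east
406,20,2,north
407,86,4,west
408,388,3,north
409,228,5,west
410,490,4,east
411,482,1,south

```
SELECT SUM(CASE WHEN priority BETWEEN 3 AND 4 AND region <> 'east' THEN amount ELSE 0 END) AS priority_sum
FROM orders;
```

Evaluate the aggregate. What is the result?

1451

order_id=400: ✓ → 202
order_id=401: ✗
order_id=402: ✓ → 317
order_id=403: ✓ → 458
order_id=404: ✗
order_id=405: ✗
order_id=406: ✗
order_id=407: ✓ → 86
order_id=408: ✓ → 388
order_id=409: ✗
order_id=410: ✗
order_id=411: ✗
priority_sum = 202 + 317 + 458 + 86 + 388 = 1451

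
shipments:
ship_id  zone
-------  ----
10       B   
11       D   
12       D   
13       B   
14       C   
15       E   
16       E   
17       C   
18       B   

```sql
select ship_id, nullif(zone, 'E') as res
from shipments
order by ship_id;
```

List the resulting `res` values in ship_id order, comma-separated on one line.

B, D, D, B, C, NULL, NULL, C, B

ship_id=10: zone=B vs E: differ → B
ship_id=11: zone=D vs E: differ → D
ship_id=12: zone=D vs E: differ → D
ship_id=13: zone=B vs E: differ → B
ship_id=14: zone=C vs E: differ → C
ship_id=15: zone=E vs E: equal → NULL
ship_id=16: zone=E vs E: equal → NULL
ship_id=17: zone=C vs E: differ → C
ship_id=18: zone=B vs E: differ → B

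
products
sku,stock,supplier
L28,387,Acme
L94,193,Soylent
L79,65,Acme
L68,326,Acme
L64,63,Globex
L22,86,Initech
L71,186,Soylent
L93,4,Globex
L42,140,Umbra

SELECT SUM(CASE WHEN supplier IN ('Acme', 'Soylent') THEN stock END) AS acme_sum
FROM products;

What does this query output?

sku=L28: ✓ → 387
sku=L94: ✓ → 193
sku=L79: ✓ → 65
sku=L68: ✓ → 326
sku=L64: ✗
sku=L22: ✗
sku=L71: ✓ → 186
sku=L93: ✗
sku=L42: ✗
acme_sum = 387 + 193 + 65 + 326 + 186 = 1157

1157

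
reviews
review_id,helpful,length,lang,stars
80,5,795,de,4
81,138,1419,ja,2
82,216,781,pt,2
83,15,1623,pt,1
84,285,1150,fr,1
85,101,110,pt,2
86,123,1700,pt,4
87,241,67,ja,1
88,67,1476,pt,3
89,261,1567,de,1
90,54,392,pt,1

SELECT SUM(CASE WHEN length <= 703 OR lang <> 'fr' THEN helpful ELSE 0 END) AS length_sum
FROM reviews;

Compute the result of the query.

review_id=80: ✓ → 5
review_id=81: ✓ → 138
review_id=82: ✓ → 216
review_id=83: ✓ → 15
review_id=84: ✗
review_id=85: ✓ → 101
review_id=86: ✓ → 123
review_id=87: ✓ → 241
review_id=88: ✓ → 67
review_id=89: ✓ → 261
review_id=90: ✓ → 54
length_sum = 5 + 138 + 216 + 15 + 101 + 123 + 241 + 67 + 261 + 54 = 1221

1221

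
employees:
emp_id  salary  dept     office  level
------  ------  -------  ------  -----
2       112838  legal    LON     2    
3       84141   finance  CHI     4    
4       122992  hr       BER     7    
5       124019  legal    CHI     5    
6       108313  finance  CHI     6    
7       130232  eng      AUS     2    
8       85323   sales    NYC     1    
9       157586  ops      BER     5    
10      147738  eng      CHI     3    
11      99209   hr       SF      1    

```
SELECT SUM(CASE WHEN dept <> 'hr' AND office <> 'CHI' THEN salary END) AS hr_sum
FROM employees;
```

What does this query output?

emp_id=2: ✓ → 112838
emp_id=3: ✗
emp_id=4: ✗
emp_id=5: ✗
emp_id=6: ✗
emp_id=7: ✓ → 130232
emp_id=8: ✓ → 85323
emp_id=9: ✓ → 157586
emp_id=10: ✗
emp_id=11: ✗
hr_sum = 112838 + 130232 + 85323 + 157586 = 485979

485979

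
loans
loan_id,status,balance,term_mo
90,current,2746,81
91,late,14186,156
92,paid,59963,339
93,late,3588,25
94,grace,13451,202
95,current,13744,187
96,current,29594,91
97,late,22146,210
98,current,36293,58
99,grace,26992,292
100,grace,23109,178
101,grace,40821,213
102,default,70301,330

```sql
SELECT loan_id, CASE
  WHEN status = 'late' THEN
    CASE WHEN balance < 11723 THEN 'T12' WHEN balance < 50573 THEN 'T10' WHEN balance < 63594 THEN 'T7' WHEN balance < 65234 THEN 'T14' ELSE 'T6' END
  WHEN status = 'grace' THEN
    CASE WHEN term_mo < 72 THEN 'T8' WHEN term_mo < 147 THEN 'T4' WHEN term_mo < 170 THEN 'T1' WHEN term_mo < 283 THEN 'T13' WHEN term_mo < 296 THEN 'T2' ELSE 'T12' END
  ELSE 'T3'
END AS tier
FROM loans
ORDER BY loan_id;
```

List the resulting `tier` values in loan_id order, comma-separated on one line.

loan_id=90: status='current' → outer ELSE → T3
loan_id=91: status='late' → inner[balance < 50573] → T10
loan_id=92: status='paid' → outer ELSE → T3
loan_id=93: status='late' → inner[balance < 11723] → T12
loan_id=94: status='grace' → inner[term_mo < 283] → T13
loan_id=95: status='current' → outer ELSE → T3
loan_id=96: status='current' → outer ELSE → T3
loan_id=97: status='late' → inner[balance < 50573] → T10
loan_id=98: status='current' → outer ELSE → T3
loan_id=99: status='grace' → inner[term_mo < 296] → T2
loan_id=100: status='grace' → inner[term_mo < 283] → T13
loan_id=101: status='grace' → inner[term_mo < 283] → T13
loan_id=102: status='default' → outer ELSE → T3

T3, T10, T3, T12, T13, T3, T3, T10, T3, T2, T13, T13, T3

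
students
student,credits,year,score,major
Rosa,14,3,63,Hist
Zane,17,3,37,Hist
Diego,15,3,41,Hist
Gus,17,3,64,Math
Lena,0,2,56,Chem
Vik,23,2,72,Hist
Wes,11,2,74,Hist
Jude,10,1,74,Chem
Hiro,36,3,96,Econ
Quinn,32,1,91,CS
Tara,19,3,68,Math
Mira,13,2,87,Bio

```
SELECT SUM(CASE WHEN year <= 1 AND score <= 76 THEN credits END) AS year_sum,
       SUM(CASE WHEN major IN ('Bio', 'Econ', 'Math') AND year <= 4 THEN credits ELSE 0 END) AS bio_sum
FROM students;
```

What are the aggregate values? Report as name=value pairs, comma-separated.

[year_sum: year <= 1 AND score <= 76]
student=Rosa: ✗
student=Zane: ✗
student=Diego: ✗
student=Gus: ✗
student=Lena: ✗
student=Vik: ✗
student=Wes: ✗
student=Jude: ✓ → 10
student=Hiro: ✗
student=Quinn: ✗
student=Tara: ✗
student=Mira: ✗
year_sum = 10
—
[bio_sum: major IN ('Bio', 'Econ', 'Math') AND year <= 4]
student=Rosa: ✗
student=Zane: ✗
student=Diego: ✗
student=Gus: ✓ → 17
student=Lena: ✗
student=Vik: ✗
student=Wes: ✗
student=Jude: ✗
student=Hiro: ✓ → 36
student=Quinn: ✗
student=Tara: ✓ → 19
student=Mira: ✓ → 13
bio_sum = 17 + 36 + 19 + 13 = 85

year_sum=10, bio_sum=85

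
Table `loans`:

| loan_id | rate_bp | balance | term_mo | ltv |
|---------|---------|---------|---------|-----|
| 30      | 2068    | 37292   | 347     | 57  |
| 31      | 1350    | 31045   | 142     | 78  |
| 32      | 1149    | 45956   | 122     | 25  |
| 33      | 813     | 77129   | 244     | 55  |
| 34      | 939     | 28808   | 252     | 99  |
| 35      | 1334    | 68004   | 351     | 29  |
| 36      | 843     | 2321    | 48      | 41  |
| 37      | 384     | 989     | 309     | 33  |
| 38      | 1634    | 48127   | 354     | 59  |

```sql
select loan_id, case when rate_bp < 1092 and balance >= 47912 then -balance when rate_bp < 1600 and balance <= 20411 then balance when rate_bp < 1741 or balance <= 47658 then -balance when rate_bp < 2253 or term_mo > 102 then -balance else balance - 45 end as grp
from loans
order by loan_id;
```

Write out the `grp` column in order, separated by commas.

loan_id=30: rate_bp < 1741 or balance <= 47658 → -37292
loan_id=31: rate_bp < 1741 or balance <= 47658 → -31045
loan_id=32: rate_bp < 1741 or balance <= 47658 → -45956
loan_id=33: rate_bp < 1092 and balance >= 47912 → -77129
loan_id=34: rate_bp < 1741 or balance <= 47658 → -28808
loan_id=35: rate_bp < 1741 or balance <= 47658 → -68004
loan_id=36: rate_bp < 1600 and balance <= 20411 → 2321
loan_id=37: rate_bp < 1600 and balance <= 20411 → 989
loan_id=38: rate_bp < 1741 or balance <= 47658 → -48127

-37292, -31045, -45956, -77129, -28808, -68004, 2321, 989, -48127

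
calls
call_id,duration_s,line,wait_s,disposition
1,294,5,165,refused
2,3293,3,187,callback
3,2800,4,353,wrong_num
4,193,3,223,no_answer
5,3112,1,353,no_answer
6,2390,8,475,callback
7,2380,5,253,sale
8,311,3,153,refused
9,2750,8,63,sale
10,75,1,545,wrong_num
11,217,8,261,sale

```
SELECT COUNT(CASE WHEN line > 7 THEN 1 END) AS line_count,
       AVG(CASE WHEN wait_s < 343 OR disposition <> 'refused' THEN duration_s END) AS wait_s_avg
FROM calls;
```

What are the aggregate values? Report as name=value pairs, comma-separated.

line_count=3, wait_s_avg=1619.5454545455

[line_count: line > 7]
call_id=1: ✗
call_id=2: ✗
call_id=3: ✗
call_id=4: ✗
call_id=5: ✗
call_id=6: ✓ → 1
call_id=7: ✗
call_id=8: ✗
call_id=9: ✓ → 1
call_id=10: ✗
call_id=11: ✓ → 1
line_count = COUNT(1, 1, 1) = 3
—
[wait_s_avg: wait_s < 343 OR disposition <> 'refused']
call_id=1: ✓ → 294
call_id=2: ✓ → 3293
call_id=3: ✓ → 2800
call_id=4: ✓ → 193
call_id=5: ✓ → 3112
call_id=6: ✓ → 2390
call_id=7: ✓ → 2380
call_id=8: ✓ → 311
call_id=9: ✓ → 2750
call_id=10: ✓ → 75
call_id=11: ✓ → 217
wait_s_avg = (294 + 3293 + 2800 + 193 + 3112 + 2390 + 2380 + 311 + 2750 + 75 + 217) / 11 = 1619.5454545455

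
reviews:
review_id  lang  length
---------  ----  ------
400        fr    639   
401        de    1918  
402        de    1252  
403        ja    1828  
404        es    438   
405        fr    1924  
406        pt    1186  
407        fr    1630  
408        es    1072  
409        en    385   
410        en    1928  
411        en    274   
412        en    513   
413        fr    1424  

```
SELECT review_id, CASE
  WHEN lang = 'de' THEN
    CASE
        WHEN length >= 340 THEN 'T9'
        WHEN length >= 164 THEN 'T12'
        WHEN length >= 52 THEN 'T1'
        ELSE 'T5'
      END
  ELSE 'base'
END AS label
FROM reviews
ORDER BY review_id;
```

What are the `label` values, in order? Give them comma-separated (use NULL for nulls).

review_id=400: lang='fr' → outer ELSE → base
review_id=401: lang='de' → inner[length >= 340] → T9
review_id=402: lang='de' → inner[length >= 340] → T9
review_id=403: lang='ja' → outer ELSE → base
review_id=404: lang='es' → outer ELSE → base
review_id=405: lang='fr' → outer ELSE → base
review_id=406: lang='pt' → outer ELSE → base
review_id=407: lang='fr' → outer ELSE → base
review_id=408: lang='es' → outer ELSE → base
review_id=409: lang='en' → outer ELSE → base
review_id=410: lang='en' → outer ELSE → base
review_id=411: lang='en' → outer ELSE → base
review_id=412: lang='en' → outer ELSE → base
review_id=413: lang='fr' → outer ELSE → base

base, T9, T9, base, base, base, base, base, base, base, base, base, base, base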